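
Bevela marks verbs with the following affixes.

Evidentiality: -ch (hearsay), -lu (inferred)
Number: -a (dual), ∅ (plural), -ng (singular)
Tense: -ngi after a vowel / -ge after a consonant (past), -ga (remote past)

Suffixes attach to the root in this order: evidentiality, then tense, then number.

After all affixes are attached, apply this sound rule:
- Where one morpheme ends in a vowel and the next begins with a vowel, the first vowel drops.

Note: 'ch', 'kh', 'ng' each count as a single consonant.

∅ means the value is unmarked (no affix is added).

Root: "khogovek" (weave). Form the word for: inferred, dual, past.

Attach evidentiality inferred -lu → khogoveklu.
Attach tense past -ngi (after vowel 'u') → khogoveklungi.
Attach number dual -a → khogoveklungia.
Apply vowel deletion: khogoveklungia → khogoveklunga.

khogoveklunga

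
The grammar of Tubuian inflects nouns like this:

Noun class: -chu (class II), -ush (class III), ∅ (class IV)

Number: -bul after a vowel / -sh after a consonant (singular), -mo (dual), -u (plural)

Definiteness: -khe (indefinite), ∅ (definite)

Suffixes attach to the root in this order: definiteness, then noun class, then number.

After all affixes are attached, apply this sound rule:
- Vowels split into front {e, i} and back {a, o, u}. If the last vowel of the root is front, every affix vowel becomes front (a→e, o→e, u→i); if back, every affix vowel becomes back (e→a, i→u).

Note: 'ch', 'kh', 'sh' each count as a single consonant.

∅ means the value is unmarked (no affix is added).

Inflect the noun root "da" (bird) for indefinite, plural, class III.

dakhaushu

Attach definiteness indefinite -khe → dakhe.
Attach noun class class III -ush → dakheush.
Attach number plural -u → dakheushu.
Apply vowel harmony: dakheushu → dakhaushu.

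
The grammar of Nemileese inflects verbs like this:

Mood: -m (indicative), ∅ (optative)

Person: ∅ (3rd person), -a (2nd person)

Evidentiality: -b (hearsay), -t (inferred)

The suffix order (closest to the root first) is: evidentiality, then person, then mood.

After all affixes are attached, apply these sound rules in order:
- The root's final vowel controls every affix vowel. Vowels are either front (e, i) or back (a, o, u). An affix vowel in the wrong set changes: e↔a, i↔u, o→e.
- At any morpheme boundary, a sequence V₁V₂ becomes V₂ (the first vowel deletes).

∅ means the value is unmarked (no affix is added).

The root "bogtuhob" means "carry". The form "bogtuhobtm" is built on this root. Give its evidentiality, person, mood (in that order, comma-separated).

Segment: bogtuhob-t-m.
evidentiality: -t → inferred.
person: ∅ → 3rd person.
mood: -m → indicative.

inferred, 3rd person, indicative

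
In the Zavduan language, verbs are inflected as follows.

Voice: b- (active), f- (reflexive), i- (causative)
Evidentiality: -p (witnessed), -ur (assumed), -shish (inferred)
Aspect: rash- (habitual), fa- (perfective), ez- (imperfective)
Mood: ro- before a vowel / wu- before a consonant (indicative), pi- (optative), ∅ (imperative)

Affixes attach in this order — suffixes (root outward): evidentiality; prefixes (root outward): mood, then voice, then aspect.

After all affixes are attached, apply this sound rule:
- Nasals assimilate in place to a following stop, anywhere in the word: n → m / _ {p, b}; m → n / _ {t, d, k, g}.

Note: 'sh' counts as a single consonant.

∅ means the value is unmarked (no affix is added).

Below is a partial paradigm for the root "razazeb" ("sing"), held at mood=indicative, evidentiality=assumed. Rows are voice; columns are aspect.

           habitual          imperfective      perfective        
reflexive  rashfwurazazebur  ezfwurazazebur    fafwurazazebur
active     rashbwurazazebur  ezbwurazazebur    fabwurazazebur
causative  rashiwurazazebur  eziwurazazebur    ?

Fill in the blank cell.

faiwurazazebur

Attach mood indicative wu- (before consonant 'r') → wurazazeb.
Attach voice causative i- → iwurazazeb.
Attach aspect perfective fa- → faiwurazazeb.
Attach evidentiality assumed -ur → faiwurazazebur.
Nasal assimilation: no change.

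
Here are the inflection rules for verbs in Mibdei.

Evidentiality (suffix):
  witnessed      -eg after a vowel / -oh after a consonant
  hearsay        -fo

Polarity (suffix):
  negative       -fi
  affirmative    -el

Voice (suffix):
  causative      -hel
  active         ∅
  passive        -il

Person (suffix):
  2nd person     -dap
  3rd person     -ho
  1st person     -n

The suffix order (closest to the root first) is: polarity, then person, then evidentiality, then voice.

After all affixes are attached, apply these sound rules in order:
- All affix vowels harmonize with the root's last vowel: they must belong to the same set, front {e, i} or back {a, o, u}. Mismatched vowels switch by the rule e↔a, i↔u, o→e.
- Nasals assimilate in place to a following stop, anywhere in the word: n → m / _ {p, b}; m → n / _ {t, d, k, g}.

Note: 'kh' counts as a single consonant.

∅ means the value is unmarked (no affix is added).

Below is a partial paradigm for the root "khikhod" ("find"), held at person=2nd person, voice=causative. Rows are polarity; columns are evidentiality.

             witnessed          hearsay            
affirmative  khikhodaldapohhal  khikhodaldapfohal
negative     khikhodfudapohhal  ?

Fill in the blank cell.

khikhodfudapfohal

Attach polarity negative -fi → khikhodfi.
Attach person 2nd person -dap → khikhodfidap.
Attach evidentiality hearsay -fo → khikhodfidapfo.
Attach voice causative -hel → khikhodfidapfohel.
Apply vowel harmony: khikhodfidapfohel → khikhodfudapfohal.
Nasal assimilation: no change.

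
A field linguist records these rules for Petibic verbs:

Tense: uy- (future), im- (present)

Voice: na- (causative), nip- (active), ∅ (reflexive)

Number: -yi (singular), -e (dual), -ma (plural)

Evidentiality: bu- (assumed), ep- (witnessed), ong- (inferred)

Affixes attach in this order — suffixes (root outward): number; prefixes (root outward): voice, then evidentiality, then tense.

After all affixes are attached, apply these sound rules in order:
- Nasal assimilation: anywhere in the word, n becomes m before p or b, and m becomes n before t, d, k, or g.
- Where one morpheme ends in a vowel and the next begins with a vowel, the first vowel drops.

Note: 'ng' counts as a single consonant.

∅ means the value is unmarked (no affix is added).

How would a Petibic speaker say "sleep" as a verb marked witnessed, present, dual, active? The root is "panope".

imepnippanope

Attach voice active nip- → nippanope.
Attach evidentiality witnessed ep- → epnippanope.
Attach number dual -e → epnippanopee.
Attach tense present im- → imepnippanopee.
Nasal assimilation: no change.
Apply vowel deletion: imepnippanopee → imepnippanope.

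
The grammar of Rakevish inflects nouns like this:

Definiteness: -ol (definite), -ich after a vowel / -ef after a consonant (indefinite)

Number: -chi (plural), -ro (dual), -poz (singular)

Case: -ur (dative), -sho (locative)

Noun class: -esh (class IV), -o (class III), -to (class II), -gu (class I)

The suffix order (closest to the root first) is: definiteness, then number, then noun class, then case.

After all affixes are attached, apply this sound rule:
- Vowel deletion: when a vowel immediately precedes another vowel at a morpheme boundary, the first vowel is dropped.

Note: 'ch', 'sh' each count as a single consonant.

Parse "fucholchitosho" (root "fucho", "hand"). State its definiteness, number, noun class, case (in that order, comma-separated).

Segment: fucho-ol-chi-to-sho.
definiteness: -ol → definite.
number: -chi → plural.
noun class: -to → class II.
case: -sho → locative.

definite, plural, class II, locative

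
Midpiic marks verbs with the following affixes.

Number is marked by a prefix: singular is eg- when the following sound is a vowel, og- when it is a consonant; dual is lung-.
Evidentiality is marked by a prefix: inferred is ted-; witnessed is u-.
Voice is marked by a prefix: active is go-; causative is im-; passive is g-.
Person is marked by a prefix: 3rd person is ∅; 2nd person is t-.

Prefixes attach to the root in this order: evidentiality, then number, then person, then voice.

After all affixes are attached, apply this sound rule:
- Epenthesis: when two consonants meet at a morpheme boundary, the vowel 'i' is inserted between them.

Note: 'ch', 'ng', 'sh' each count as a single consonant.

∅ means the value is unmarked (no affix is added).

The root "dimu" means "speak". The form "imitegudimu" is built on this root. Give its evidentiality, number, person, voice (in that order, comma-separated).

Segment: im-t-eg-u-dimu.
evidentiality: u- → witnessed.
number: eg/og- → singular.
person: t- → 2nd person.
voice: im- → causative.

witnessed, singular, 2nd person, causative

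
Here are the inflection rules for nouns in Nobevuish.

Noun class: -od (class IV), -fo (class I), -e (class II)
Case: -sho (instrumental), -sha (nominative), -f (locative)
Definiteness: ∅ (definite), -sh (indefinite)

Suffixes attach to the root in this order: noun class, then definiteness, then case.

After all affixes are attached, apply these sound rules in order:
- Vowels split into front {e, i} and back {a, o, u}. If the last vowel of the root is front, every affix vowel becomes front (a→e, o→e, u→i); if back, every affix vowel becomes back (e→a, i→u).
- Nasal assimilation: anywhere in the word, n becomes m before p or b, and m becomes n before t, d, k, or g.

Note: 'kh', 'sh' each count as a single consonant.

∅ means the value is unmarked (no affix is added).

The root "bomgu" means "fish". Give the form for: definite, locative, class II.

Attach noun class class II -e → bomgue.
definiteness = definite: zero marking, form stays bomgue.
Attach case locative -f → bomguef.
Apply vowel harmony: bomguef → bomguaf.
Apply nasal assimilation: bomguaf → bonguaf.

bonguaf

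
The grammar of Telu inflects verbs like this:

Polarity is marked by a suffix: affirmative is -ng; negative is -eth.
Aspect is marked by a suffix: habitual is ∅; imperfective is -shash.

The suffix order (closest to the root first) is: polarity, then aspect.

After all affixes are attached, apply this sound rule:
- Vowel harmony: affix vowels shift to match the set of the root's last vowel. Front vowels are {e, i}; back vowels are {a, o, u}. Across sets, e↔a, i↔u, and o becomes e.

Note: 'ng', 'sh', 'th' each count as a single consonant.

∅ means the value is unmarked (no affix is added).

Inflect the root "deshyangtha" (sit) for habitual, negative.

Attach polarity negative -eth → deshyangthaeth.
aspect = habitual: zero marking, form stays deshyangthaeth.
Apply vowel harmony: deshyangthaeth → deshyangthaath.

deshyangthaath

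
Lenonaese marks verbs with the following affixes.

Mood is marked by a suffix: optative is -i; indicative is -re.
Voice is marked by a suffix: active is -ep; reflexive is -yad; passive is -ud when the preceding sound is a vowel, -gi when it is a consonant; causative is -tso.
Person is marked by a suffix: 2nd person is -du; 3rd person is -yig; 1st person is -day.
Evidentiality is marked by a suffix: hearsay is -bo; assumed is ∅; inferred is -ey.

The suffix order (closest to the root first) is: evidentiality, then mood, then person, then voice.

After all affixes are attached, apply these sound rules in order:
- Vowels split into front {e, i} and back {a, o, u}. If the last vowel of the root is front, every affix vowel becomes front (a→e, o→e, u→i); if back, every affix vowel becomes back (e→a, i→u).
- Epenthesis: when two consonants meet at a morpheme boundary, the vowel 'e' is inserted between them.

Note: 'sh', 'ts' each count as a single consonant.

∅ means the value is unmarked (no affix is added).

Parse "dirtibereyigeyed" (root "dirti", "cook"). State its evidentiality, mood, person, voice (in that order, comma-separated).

hearsay, indicative, 3rd person, reflexive

Segment: dirti-bo-re-yig-yad.
evidentiality: -bo → hearsay.
mood: -re → indicative.
person: -yig → 3rd person.
voice: -yad → reflexive.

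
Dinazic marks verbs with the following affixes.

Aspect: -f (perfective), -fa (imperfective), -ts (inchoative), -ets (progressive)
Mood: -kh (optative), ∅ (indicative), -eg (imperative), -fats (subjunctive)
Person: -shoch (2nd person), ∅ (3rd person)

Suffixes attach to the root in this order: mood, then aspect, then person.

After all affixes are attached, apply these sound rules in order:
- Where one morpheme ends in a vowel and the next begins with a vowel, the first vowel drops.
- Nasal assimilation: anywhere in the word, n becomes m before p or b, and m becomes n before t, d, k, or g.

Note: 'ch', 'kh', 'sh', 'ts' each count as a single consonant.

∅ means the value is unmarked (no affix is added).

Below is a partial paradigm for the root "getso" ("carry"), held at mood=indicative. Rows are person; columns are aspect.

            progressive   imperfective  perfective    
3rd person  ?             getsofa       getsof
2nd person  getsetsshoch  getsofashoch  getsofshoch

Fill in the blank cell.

getsets

mood = indicative: zero marking, form stays getso.
Attach aspect progressive -ets → getsoets.
person = 3rd person: zero marking, form stays getsoets.
Apply vowel deletion: getsoets → getsets.
Nasal assimilation: no change.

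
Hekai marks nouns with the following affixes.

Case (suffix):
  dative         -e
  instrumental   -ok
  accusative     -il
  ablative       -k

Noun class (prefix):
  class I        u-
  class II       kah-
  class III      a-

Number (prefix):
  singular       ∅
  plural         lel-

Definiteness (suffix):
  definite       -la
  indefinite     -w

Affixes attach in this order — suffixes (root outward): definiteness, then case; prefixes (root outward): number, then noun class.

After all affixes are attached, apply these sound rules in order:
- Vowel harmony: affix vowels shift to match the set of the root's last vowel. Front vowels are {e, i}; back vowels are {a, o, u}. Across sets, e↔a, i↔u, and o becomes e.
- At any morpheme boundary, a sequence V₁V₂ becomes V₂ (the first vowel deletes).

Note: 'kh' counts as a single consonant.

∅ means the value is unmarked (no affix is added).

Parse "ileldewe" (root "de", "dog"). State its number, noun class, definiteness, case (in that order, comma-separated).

plural, class I, indefinite, dative

Segment: u-lel-de-w-e.
number: lel- → plural.
noun class: u- → class I.
definiteness: -w → indefinite.
case: -e → dative.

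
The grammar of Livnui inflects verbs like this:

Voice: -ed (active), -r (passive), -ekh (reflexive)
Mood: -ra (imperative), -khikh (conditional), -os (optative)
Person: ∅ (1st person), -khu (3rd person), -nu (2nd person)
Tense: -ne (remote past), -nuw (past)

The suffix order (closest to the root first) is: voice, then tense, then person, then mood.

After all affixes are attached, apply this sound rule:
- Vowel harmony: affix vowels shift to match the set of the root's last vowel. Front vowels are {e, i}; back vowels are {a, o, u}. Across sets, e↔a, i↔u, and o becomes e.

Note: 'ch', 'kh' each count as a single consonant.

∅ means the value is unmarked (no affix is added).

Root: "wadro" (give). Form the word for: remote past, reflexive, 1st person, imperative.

wadroakhnara

Attach voice reflexive -ekh → wadroekh.
Attach tense remote past -ne → wadroekhne.
person = 1st person: zero marking, form stays wadroekhne.
Attach mood imperative -ra → wadroekhnera.
Apply vowel harmony: wadroekhnera → wadroakhnara.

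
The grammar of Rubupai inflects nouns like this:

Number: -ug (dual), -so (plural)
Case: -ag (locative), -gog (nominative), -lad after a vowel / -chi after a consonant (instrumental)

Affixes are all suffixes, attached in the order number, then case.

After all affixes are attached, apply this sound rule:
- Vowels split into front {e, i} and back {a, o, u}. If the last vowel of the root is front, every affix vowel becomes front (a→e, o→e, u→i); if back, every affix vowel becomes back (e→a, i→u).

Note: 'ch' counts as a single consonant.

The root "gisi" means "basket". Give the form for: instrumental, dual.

gisiigchi

Attach number dual -ug → gisiug.
Attach case instrumental -chi (after consonant 'g') → gisiugchi.
Apply vowel harmony: gisiugchi → gisiigchi.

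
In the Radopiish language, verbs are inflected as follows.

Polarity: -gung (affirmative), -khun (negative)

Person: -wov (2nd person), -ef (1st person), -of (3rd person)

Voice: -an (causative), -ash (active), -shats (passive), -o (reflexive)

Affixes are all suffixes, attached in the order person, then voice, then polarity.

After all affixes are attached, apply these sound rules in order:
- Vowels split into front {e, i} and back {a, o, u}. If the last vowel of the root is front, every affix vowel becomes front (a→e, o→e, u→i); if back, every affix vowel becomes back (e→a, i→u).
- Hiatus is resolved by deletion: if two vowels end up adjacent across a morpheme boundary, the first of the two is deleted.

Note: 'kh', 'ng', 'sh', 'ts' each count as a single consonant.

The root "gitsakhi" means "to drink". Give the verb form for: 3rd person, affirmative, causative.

gitsakhefenging

Attach person 3rd person -of → gitsakhiof.
Attach voice causative -an → gitsakhiofan.
Attach polarity affirmative -gung → gitsakhiofangung.
Apply vowel harmony: gitsakhiofangung → gitsakhiefenging.
Apply vowel deletion: gitsakhiefenging → gitsakhefenging.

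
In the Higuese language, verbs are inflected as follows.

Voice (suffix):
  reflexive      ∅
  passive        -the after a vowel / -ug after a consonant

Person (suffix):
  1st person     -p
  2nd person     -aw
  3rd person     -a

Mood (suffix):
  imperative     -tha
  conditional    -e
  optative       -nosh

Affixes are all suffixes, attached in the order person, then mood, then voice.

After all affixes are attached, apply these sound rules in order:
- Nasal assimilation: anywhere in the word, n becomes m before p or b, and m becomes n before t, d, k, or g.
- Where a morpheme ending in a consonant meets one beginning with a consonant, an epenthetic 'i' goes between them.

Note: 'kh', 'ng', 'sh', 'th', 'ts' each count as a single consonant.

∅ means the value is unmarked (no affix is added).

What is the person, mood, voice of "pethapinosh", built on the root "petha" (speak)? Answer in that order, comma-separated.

1st person, optative, reflexive

Segment: petha-p-nosh.
person: -p → 1st person.
mood: -nosh → optative.
voice: ∅ → reflexive.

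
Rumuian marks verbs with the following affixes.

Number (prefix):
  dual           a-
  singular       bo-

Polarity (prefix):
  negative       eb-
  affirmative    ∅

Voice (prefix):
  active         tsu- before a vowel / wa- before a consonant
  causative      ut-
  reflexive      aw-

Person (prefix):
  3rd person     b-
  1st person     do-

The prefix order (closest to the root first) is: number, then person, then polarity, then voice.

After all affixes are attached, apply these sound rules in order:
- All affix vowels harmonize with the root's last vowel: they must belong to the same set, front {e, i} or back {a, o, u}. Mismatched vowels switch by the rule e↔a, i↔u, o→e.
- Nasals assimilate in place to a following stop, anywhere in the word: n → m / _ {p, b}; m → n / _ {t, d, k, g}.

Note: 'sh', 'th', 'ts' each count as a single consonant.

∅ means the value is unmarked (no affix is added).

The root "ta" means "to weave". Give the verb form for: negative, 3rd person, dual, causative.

utabbata

Attach number dual a- → ata.
Attach person 3rd person b- → bata.
Attach polarity negative eb- → ebbata.
Attach voice causative ut- → utebbata.
Apply vowel harmony: utebbata → utabbata.
Nasal assimilation: no change.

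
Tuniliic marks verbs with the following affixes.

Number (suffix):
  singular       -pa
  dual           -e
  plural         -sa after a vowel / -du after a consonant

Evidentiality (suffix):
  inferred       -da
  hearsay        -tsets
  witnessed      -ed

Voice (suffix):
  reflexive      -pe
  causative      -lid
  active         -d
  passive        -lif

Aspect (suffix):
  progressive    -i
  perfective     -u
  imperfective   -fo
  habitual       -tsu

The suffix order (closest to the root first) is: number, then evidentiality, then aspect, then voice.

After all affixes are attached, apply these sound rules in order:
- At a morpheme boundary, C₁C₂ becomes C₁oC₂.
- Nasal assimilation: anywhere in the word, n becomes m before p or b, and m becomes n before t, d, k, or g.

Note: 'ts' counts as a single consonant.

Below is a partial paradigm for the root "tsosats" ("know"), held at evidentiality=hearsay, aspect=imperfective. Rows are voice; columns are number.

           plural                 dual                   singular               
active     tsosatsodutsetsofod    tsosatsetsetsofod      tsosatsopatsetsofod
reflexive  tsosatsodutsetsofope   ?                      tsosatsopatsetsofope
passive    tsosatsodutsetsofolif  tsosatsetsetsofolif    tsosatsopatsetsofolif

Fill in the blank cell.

Attach number dual -e → tsosatse.
Attach evidentiality hearsay -tsets → tsosatsetsets.
Attach aspect imperfective -fo → tsosatsetsetsfo.
Attach voice reflexive -pe → tsosatsetsetsfope.
Apply epenthesis: tsosatsetsetsfope → tsosatsetsetsofope.
Nasal assimilation: no change.

tsosatsetsetsofope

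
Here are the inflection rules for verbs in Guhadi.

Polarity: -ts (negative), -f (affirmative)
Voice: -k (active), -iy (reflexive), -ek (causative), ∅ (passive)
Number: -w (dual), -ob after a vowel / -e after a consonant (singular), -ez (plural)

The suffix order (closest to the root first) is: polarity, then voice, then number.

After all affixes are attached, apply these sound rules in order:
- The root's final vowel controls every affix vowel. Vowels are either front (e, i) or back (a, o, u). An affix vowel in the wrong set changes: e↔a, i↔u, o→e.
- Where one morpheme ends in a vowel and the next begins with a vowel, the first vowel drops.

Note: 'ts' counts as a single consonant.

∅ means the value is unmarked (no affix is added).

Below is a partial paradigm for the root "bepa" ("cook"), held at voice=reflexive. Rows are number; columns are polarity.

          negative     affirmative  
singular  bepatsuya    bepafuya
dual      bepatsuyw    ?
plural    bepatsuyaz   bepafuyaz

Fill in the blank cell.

Attach polarity affirmative -f → bepaf.
Attach voice reflexive -iy → bepafiy.
Attach number dual -w → bepafiyw.
Apply vowel harmony: bepafiyw → bepafuyw.
Vowel deletion: no change.

bepafuyw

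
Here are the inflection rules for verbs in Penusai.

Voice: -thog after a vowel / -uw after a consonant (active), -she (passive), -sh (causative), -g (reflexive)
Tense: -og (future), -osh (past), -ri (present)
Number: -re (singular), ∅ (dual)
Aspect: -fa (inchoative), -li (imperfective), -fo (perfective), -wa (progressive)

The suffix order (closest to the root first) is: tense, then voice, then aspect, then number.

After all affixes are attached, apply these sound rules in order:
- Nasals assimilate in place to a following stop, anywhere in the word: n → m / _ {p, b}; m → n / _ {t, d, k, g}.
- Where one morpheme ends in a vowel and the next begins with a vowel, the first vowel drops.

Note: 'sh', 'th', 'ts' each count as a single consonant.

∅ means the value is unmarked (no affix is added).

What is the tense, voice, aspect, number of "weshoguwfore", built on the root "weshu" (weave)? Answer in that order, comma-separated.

Segment: weshu-og-uw-fo-re.
tense: -og → future.
voice: -thog/uw → active.
aspect: -fo → perfective.
number: -re → singular.

future, active, perfective, singular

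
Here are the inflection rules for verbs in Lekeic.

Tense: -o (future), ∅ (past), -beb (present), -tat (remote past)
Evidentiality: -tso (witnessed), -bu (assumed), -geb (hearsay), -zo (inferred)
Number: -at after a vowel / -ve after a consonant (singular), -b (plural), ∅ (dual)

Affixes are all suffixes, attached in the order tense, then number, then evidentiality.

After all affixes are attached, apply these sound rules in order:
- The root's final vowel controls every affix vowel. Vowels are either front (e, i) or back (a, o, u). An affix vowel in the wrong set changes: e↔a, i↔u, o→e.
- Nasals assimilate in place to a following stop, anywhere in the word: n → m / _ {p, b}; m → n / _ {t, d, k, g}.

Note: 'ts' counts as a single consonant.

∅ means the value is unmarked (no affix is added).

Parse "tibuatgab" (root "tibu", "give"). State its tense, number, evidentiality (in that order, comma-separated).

Segment: tibu-at-geb.
tense: ∅ → past.
number: -at/ve → singular.
evidentiality: -geb → hearsay.

past, singular, hearsay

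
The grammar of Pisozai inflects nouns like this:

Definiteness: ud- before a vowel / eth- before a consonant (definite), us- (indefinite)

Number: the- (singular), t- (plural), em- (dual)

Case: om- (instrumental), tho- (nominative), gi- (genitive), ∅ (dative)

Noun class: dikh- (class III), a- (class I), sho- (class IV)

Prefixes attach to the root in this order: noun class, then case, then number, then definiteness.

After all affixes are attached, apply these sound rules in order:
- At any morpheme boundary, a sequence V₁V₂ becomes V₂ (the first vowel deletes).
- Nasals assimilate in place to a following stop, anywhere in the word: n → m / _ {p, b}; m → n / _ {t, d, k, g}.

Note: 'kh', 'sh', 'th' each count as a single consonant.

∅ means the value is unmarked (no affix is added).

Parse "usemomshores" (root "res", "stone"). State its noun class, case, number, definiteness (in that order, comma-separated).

Segment: us-em-om-sho-res.
noun class: sho- → class IV.
case: om- → instrumental.
number: em- → dual.
definiteness: us- → indefinite.

class IV, instrumental, dual, indefinite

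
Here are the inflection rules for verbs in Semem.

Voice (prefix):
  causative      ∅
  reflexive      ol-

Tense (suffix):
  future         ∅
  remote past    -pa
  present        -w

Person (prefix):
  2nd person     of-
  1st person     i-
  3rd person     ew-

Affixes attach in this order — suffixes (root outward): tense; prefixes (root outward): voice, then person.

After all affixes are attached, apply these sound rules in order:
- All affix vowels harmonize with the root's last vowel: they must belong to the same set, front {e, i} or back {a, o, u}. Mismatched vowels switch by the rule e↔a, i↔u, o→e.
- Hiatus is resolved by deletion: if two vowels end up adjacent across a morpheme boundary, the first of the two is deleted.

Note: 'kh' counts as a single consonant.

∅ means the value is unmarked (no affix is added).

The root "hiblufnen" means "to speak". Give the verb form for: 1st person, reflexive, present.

elhiblufnenw

Attach voice reflexive ol- → olhiblufnen.
Attach person 1st person i- → iolhiblufnen.
Attach tense present -w → iolhiblufnenw.
Apply vowel harmony: iolhiblufnenw → ielhiblufnenw.
Apply vowel deletion: ielhiblufnenw → elhiblufnenw.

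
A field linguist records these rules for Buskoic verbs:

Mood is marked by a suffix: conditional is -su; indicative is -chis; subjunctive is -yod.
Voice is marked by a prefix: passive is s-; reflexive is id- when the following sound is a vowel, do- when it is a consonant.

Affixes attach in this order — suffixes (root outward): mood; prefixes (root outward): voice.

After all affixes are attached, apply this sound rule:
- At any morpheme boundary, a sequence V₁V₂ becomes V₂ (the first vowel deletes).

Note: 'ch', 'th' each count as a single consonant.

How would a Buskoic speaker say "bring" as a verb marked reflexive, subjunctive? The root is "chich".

Attach voice reflexive do- (before consonant 'ch') → dochich.
Attach mood subjunctive -yod → dochichyod.
Vowel deletion: no change.

dochichyod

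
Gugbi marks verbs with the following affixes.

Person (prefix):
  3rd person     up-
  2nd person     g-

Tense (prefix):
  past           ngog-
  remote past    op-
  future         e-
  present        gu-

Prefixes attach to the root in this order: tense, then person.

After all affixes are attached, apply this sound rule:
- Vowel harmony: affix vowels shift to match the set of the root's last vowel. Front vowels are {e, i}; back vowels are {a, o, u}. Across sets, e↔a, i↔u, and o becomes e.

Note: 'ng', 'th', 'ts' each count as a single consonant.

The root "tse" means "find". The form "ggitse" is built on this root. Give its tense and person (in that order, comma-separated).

present, 2nd person

Segment: g-gu-tse.
tense: gu- → present.
person: g- → 2nd person.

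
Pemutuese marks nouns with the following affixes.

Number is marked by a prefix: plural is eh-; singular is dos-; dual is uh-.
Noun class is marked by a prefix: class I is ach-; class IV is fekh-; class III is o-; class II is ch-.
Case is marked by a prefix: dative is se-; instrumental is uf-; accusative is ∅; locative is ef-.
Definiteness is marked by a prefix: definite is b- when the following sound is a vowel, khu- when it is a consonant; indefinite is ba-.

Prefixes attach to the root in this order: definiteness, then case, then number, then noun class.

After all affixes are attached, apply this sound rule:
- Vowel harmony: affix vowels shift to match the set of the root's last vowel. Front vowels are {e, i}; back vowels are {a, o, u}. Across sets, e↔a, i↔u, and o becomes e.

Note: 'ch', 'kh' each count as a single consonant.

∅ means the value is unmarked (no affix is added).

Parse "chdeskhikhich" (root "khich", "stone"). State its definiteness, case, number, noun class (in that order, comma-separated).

Segment: ch-dos-khu-khich.
definiteness: b/khu- → definite.
case: ∅ → accusative.
number: dos- → singular.
noun class: ch- → class II.

definite, accusative, singular, class II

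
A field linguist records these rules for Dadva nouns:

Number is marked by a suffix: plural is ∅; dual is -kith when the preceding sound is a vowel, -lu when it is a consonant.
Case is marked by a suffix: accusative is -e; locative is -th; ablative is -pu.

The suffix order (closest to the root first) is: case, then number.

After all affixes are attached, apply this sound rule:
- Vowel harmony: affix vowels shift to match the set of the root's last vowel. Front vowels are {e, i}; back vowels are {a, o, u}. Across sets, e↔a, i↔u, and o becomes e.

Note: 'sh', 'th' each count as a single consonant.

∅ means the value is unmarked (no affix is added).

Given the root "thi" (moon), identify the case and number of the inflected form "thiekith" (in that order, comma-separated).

accusative, dual

Segment: thi-e-kith.
case: -e → accusative.
number: -kith/lu → dual.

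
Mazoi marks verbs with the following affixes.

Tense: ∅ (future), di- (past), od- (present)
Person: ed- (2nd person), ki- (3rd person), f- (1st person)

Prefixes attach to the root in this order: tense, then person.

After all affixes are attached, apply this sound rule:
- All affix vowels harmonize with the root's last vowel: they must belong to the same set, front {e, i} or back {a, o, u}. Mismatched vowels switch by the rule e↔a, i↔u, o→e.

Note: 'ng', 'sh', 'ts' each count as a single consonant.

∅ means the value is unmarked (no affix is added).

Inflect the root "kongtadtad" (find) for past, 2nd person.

Attach tense past di- → dikongtadtad.
Attach person 2nd person ed- → eddikongtadtad.
Apply vowel harmony: eddikongtadtad → addukongtadtad.

addukongtadtad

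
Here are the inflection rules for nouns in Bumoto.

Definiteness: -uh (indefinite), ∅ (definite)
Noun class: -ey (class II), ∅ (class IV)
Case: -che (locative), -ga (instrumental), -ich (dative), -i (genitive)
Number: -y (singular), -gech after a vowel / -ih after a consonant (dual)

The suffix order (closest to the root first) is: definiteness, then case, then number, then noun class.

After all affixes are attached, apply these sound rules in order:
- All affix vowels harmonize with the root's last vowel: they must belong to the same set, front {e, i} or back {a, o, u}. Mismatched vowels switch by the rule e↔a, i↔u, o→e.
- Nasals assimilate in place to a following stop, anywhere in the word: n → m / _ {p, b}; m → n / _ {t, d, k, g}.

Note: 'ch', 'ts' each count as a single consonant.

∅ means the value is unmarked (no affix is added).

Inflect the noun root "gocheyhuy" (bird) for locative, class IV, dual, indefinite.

gocheyhuyuhchagach

Attach definiteness indefinite -uh → gocheyhuyuh.
Attach case locative -che → gocheyhuyuhche.
Attach number dual -gech (after vowel 'e') → gocheyhuyuhchegech.
noun class = class IV: zero marking, form stays gocheyhuyuhchegech.
Apply vowel harmony: gocheyhuyuhchegech → gocheyhuyuhchagach.
Nasal assimilation: no change.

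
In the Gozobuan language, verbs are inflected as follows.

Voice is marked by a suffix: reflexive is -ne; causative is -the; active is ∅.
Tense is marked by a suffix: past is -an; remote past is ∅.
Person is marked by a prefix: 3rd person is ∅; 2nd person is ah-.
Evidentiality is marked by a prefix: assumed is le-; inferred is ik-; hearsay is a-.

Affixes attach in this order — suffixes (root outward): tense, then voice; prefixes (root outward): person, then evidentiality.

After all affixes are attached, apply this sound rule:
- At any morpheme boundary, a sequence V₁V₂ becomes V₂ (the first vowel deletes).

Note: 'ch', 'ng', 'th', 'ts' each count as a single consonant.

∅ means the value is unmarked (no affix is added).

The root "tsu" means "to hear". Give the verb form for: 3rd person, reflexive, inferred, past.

Attach tense past -an → tsuan.
person = 3rd person: zero marking, form stays tsuan.
Attach voice reflexive -ne → tsuanne.
Attach evidentiality inferred ik- → iktsuanne.
Apply vowel deletion: iktsuanne → iktsanne.

iktsanne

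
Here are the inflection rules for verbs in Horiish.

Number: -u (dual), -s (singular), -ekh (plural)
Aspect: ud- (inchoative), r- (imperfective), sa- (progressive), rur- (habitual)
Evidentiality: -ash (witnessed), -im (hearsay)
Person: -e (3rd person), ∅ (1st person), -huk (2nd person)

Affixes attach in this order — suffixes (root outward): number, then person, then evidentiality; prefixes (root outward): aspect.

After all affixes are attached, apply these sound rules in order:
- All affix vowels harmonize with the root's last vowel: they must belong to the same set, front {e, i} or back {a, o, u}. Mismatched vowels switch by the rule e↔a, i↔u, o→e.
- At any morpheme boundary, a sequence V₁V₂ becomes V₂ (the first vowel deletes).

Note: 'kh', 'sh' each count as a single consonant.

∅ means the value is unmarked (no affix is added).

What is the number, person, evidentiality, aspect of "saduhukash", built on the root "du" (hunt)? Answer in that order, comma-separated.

dual, 2nd person, witnessed, progressive

Segment: sa-du-u-huk-ash.
number: -u → dual.
person: -huk → 2nd person.
evidentiality: -ash → witnessed.
aspect: sa- → progressive.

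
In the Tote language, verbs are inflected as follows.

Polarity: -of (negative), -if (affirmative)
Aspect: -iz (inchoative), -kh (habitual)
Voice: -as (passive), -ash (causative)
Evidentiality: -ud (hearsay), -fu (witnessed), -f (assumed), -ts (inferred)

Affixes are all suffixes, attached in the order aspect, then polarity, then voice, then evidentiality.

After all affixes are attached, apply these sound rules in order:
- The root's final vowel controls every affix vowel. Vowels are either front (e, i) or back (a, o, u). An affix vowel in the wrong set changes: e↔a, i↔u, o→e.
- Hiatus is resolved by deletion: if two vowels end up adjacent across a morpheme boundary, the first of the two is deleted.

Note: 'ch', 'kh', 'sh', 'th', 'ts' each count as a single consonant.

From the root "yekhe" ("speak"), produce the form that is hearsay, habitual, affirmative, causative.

yekhekhifeshid

Attach aspect habitual -kh → yekhekh.
Attach polarity affirmative -if → yekhekhif.
Attach voice causative -ash → yekhekhifash.
Attach evidentiality hearsay -ud → yekhekhifashud.
Apply vowel harmony: yekhekhifashud → yekhekhifeshid.
Vowel deletion: no change.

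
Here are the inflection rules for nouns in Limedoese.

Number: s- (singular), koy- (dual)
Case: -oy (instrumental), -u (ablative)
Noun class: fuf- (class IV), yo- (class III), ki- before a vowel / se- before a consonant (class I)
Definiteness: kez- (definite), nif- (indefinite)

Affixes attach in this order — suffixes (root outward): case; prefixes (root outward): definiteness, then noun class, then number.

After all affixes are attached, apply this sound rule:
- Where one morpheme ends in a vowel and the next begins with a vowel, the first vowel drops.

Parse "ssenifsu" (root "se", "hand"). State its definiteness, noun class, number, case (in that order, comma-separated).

Segment: s-se-nif-se-u.
definiteness: nif- → indefinite.
noun class: ki/se- → class I.
number: s- → singular.
case: -u → ablative.

indefinite, class I, singular, ablative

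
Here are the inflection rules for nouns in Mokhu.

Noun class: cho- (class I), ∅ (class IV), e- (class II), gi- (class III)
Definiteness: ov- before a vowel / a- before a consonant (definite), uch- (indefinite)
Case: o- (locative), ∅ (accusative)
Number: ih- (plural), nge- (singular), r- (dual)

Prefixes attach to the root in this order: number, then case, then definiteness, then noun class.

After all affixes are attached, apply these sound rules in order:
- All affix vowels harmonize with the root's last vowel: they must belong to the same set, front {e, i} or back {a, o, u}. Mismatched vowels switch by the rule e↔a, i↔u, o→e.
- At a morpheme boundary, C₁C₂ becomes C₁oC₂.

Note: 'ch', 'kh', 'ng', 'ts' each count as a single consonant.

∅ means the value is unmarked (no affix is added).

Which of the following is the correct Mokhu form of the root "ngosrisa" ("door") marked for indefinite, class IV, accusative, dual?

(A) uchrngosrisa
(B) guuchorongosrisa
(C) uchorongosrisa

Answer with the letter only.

Attach number dual r- → rngosrisa.
case = accusative: zero marking, form stays rngosrisa.
Attach definiteness indefinite uch- → uchrngosrisa.
noun class = class IV: zero marking, form stays uchrngosrisa.
Vowel harmony: no change.
Apply epenthesis: uchrngosrisa → uchorongosrisa.
So the correct form is uchorongosrisa, option (C).
(A) uchrngosrisa is wrong: it fails to apply the sound rule(s).
(B) guuchorongosrisa is wrong: it uses class III instead of class IV for noun class.

C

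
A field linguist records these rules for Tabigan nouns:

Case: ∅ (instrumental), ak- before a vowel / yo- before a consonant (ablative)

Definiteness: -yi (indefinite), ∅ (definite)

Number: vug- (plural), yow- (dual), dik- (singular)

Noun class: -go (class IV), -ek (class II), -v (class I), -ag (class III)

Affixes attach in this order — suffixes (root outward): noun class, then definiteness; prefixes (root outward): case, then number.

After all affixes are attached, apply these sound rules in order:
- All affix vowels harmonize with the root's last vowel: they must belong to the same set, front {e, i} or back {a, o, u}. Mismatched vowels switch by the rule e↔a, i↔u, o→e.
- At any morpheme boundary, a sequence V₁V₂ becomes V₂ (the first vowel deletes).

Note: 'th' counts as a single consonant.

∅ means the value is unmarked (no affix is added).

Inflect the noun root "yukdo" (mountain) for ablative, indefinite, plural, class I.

vugyoyukdovyu

Attach noun class class I -v → yukdov.
Attach definiteness indefinite -yi → yukdovyi.
Attach case ablative yo- (before consonant 'y') → yoyukdovyi.
Attach number plural vug- → vugyoyukdovyi.
Apply vowel harmony: vugyoyukdovyi → vugyoyukdovyu.
Vowel deletion: no change.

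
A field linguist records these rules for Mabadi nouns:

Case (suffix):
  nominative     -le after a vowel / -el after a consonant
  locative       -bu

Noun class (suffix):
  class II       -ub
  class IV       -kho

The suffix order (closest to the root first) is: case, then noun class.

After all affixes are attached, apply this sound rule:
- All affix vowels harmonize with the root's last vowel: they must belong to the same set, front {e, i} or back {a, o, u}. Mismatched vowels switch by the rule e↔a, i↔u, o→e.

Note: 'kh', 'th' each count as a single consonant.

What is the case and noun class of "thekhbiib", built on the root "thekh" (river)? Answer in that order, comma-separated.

Segment: thekh-bu-ub.
case: -bu → locative.
noun class: -ub → class II.

locative, class II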